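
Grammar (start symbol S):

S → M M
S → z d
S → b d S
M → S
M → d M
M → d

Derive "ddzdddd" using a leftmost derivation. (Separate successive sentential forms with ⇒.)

S ⇒ MM   [S → M M]
MM ⇒ SM   [M → S]
SM ⇒ MMM   [S → M M]
MMM ⇒ dMMM   [M → d M]
dMMM ⇒ dSMM   [M → S]
dSMM ⇒ dMMMM   [S → M M]
dMMMM ⇒ ddMMMM   [M → d M]
ddMMMM ⇒ ddSMMM   [M → S]
ddSMMM ⇒ ddzdMMM   [S → z d]
ddzdMMM ⇒ ddzddMM   [M → d]
ddzddMM ⇒ ddzdddM   [M → d]
ddzdddM ⇒ ddzdddd   [M → d]

S ⇒ MM ⇒ SM ⇒ MMM ⇒ dMMM ⇒ dSMM ⇒ dMMMM ⇒ ddMMMM ⇒ ddSMMM ⇒ ddzdMMM ⇒ ddzddMM ⇒ ddzdddM ⇒ ddzdddd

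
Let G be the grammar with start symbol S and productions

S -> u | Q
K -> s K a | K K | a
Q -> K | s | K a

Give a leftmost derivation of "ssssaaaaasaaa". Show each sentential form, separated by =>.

S => Q => K => sKa => sKKa => ssKaKa => sssKaaKa => sssKKaaKa => ssssKaKaaKa => ssssaaKaaKa => ssssaaaaaKa => ssssaaaaasKaa => ssssaaaaasaaa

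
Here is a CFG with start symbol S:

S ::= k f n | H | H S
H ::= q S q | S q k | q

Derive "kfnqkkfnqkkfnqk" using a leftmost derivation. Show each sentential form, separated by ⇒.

S ⇒ H ⇒ Sqk ⇒ HSqk ⇒ SqkSqk ⇒ HSqkSqk ⇒ SqkSqkSqk ⇒ kfnqkSqkSqk ⇒ kfnqkkfnqkSqk ⇒ kfnqkkfnqkkfnqk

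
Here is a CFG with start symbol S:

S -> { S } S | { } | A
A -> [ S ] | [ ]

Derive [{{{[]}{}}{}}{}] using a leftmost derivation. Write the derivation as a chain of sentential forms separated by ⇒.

S ⇒ A   [S -> A]
A ⇒ [S]   [A -> [ S ]]
[S] ⇒ [{S}S]   [S -> { S } S]
[{S}S] ⇒ [{{S}S}S]   [S -> { S } S]
[{{S}S}S] ⇒ [{{{S}S}S}S]   [S -> { S } S]
[{{{S}S}S}S] ⇒ [{{{A}S}S}S]   [S -> A]
[{{{A}S}S}S] ⇒ [{{{[]}S}S}S]   [A -> [ ]]
[{{{[]}S}S}S] ⇒ [{{{[]}{}}S}S]   [S -> { }]
[{{{[]}{}}S}S] ⇒ [{{{[]}{}}{}}S]   [S -> { }]
[{{{[]}{}}{}}S] ⇒ [{{{[]}{}}{}}{}]   [S -> { }]

S⇒A⇒[S]⇒[{S}S]⇒[{{S}S}S]⇒[{{{S}S}S}S]⇒[{{{A}S}S}S]⇒[{{{[]}S}S}S]⇒[{{{[]}{}}S}S]⇒[{{{[]}{}}{}}S]⇒[{{{[]}{}}{}}{}]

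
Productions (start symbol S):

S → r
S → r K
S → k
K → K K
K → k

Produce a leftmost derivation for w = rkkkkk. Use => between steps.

S => rK   [S → r K]
rK => rKK   [K → K K]
rKK => rKKK   [K → K K]
rKKK => rKKKK   [K → K K]
rKKKK => rKKKKK   [K → K K]
rKKKKK => rkKKKK   [K → k]
rkKKKK => rkkKKK   [K → k]
rkkKKK => rkkkKK   [K → k]
rkkkKK => rkkkkK   [K → k]
rkkkkK => rkkkkk   [K → k]

S => rK => rKK => rKKK => rKKKK => rKKKKK => rkKKKK => rkkKKK => rkkkKK => rkkkkK => rkkkkk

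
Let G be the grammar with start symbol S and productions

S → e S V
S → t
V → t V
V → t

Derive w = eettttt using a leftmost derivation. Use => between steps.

S=>eSV=>eeSVV=>eetVV=>eettV=>eetttV=>eettttV=>eettttt

S => eSV   [S → e S V]
eSV => eeSVV   [S → e S V]
eeSVV => eetVV   [S → t]
eetVV => eettV   [V → t]
eettV => eetttV   [V → t V]
eetttV => eettttV   [V → t V]
eettttV => eettttt   [V → t]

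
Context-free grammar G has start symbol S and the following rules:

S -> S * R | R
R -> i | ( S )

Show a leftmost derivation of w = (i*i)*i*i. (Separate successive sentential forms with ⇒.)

S ⇒ S*R ⇒ S*R*R ⇒ R*R*R ⇒ (S)*R*R ⇒ (S*R)*R*R ⇒ (R*R)*R*R ⇒ (i*R)*R*R ⇒ (i*i)*R*R ⇒ (i*i)*i*R ⇒ (i*i)*i*i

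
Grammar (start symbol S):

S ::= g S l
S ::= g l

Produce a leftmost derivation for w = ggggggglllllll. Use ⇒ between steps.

S ⇒ gSl ⇒ ggSll ⇒ gggSlll ⇒ ggggSllll ⇒ gggggSlllll ⇒ ggggggSllllll ⇒ ggggggglllllll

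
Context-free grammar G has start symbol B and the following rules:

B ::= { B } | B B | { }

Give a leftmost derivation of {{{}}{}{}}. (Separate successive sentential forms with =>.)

B => {B}   [B ::= { B }]
{B} => {BB}   [B ::= B B]
{BB} => {{B}B}   [B ::= { B }]
{{B}B} => {{{}}B}   [B ::= { }]
{{{}}B} => {{{}}BB}   [B ::= B B]
{{{}}BB} => {{{}}{}B}   [B ::= { }]
{{{}}{}B} => {{{}}{}{}}   [B ::= { }]

B => {B} => {BB} => {{B}B} => {{{}}B} => {{{}}BB} => {{{}}{}B} => {{{}}{}{}}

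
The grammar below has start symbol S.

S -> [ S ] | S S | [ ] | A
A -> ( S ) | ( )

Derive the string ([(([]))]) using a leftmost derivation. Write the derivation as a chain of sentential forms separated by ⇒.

S ⇒ A ⇒ (S) ⇒ ([S]) ⇒ ([A]) ⇒ ([(S)]) ⇒ ([(A)]) ⇒ ([((S))]) ⇒ ([(([]))])

S ⇒ A   [S -> A]
A ⇒ (S)   [A -> ( S )]
(S) ⇒ ([S])   [S -> [ S ]]
([S]) ⇒ ([A])   [S -> A]
([A]) ⇒ ([(S)])   [A -> ( S )]
([(S)]) ⇒ ([(A)])   [S -> A]
([(A)]) ⇒ ([((S))])   [A -> ( S )]
([((S))]) ⇒ ([(([]))])   [S -> [ ]]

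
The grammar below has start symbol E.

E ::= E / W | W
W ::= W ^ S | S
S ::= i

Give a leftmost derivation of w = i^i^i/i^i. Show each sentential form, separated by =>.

E => E/W => W/W => W^S/W => W^S^S/W => S^S^S/W => i^S^S/W => i^i^S/W => i^i^i/W => i^i^i/W^S => i^i^i/S^S => i^i^i/i^S => i^i^i/i^i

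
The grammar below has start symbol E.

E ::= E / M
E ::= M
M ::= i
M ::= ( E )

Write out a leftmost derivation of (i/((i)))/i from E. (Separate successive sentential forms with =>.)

E => E/M   [E ::= E / M]
E/M => M/M   [E ::= M]
M/M => (E)/M   [M ::= ( E )]
(E)/M => (E/M)/M   [E ::= E / M]
(E/M)/M => (M/M)/M   [E ::= M]
(M/M)/M => (i/M)/M   [M ::= i]
(i/M)/M => (i/(E))/M   [M ::= ( E )]
(i/(E))/M => (i/(M))/M   [E ::= M]
(i/(M))/M => (i/((E)))/M   [M ::= ( E )]
(i/((E)))/M => (i/((M)))/M   [E ::= M]
(i/((M)))/M => (i/((i)))/M   [M ::= i]
(i/((i)))/M => (i/((i)))/i   [M ::= i]

E=>E/M=>M/M=>(E)/M=>(E/M)/M=>(M/M)/M=>(i/M)/M=>(i/(E))/M=>(i/(M))/M=>(i/((E)))/M=>(i/((M)))/M=>(i/((i)))/M=>(i/((i)))/i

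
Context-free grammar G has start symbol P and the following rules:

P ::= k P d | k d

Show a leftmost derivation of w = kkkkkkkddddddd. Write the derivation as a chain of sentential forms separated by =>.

P => kPd => kkPdd => kkkPddd => kkkkPdddd => kkkkkPddddd => kkkkkkPdddddd => kkkkkkkddddddd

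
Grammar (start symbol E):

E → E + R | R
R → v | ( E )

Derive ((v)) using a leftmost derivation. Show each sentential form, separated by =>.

E => R   [E → R]
R => (E)   [R → ( E )]
(E) => (R)   [E → R]
(R) => ((E))   [R → ( E )]
((E)) => ((R))   [E → R]
((R)) => ((v))   [R → v]

E => R => (E) => (R) => ((E)) => ((R)) => ((v))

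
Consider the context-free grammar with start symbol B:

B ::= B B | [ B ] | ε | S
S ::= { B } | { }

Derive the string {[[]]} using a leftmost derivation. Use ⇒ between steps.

B⇒S⇒{B}⇒{[B]}⇒{[BB]}⇒{[BBB]}⇒{[[B]BB]}⇒{[[]BB]}⇒{[[]B]}⇒{[[]]}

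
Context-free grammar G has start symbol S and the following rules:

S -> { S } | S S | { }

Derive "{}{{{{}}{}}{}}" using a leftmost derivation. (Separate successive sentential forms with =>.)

S => SS => {}S => {}{S} => {}{SS} => {}{{S}S} => {}{{SS}S} => {}{{{S}S}S} => {}{{{{}}S}S} => {}{{{{}}{}}S} => {}{{{{}}{}}{}}

S => SS   [S -> S S]
SS => {}S   [S -> { }]
{}S => {}{S}   [S -> { S }]
{}{S} => {}{SS}   [S -> S S]
{}{SS} => {}{{S}S}   [S -> { S }]
{}{{S}S} => {}{{SS}S}   [S -> S S]
{}{{SS}S} => {}{{{S}S}S}   [S -> { S }]
{}{{{S}S}S} => {}{{{{}}S}S}   [S -> { }]
{}{{{{}}S}S} => {}{{{{}}{}}S}   [S -> { }]
{}{{{{}}{}}S} => {}{{{{}}{}}{}}   [S -> { }]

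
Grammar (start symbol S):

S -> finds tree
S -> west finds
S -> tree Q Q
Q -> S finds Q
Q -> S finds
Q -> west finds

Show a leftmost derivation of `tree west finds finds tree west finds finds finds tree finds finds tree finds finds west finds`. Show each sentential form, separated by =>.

S => tree Q Q => tree S finds Q => tree west finds finds Q => tree west finds finds S finds Q => tree west finds finds tree Q Q finds Q => tree west finds finds tree S finds Q finds Q => tree west finds finds tree west finds finds Q finds Q => tree west finds finds tree west finds finds S finds Q finds Q => tree west finds finds tree west finds finds finds tree finds Q finds Q => tree west finds finds tree west finds finds finds tree finds S finds finds Q => tree west finds finds tree west finds finds finds tree finds finds tree finds finds Q => tree west finds finds tree west finds finds finds tree finds finds tree finds finds west finds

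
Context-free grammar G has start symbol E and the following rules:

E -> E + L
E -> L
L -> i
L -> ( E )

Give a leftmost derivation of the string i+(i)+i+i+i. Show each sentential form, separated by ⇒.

E ⇒ E+L   [E -> E + L]
E+L ⇒ E+L+L   [E -> E + L]
E+L+L ⇒ E+L+L+L   [E -> E + L]
E+L+L+L ⇒ E+L+L+L+L   [E -> E + L]
E+L+L+L+L ⇒ L+L+L+L+L   [E -> L]
L+L+L+L+L ⇒ i+L+L+L+L   [L -> i]
i+L+L+L+L ⇒ i+(E)+L+L+L   [L -> ( E )]
i+(E)+L+L+L ⇒ i+(L)+L+L+L   [E -> L]
i+(L)+L+L+L ⇒ i+(i)+L+L+L   [L -> i]
i+(i)+L+L+L ⇒ i+(i)+i+L+L   [L -> i]
i+(i)+i+L+L ⇒ i+(i)+i+i+L   [L -> i]
i+(i)+i+i+L ⇒ i+(i)+i+i+i   [L -> i]

E⇒E+L⇒E+L+L⇒E+L+L+L⇒E+L+L+L+L⇒L+L+L+L+L⇒i+L+L+L+L⇒i+(E)+L+L+L⇒i+(L)+L+L+L⇒i+(i)+L+L+L⇒i+(i)+i+L+L⇒i+(i)+i+i+L⇒i+(i)+i+i+i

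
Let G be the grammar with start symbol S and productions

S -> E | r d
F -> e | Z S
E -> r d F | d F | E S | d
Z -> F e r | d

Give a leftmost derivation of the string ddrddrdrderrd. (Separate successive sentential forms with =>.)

S => E => dF => dZS => dFerS => dZSerS => ddSerS => ddEerS => ddESerS => ddrdFSerS => ddrdZSSerS => ddrddSSerS => ddrddrdSerS => ddrddrdrderS => ddrddrdrderrd

S => E   [S -> E]
E => dF   [E -> d F]
dF => dZS   [F -> Z S]
dZS => dFerS   [Z -> F e r]
dFerS => dZSerS   [F -> Z S]
dZSerS => ddSerS   [Z -> d]
ddSerS => ddEerS   [S -> E]
ddEerS => ddESerS   [E -> E S]
ddESerS => ddrdFSerS   [E -> r d F]
ddrdFSerS => ddrdZSSerS   [F -> Z S]
ddrdZSSerS => ddrddSSerS   [Z -> d]
ddrddSSerS => ddrddrdSerS   [S -> r d]
ddrddrdSerS => ddrddrdrderS   [S -> r d]
ddrddrdrderS => ddrddrdrderrd   [S -> r d]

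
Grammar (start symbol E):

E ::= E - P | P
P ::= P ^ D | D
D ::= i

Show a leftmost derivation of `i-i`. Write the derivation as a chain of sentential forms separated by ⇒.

E ⇒ E-P ⇒ P-P ⇒ D-P ⇒ i-P ⇒ i-D ⇒ i-i

E ⇒ E-P   [E ::= E - P]
E-P ⇒ P-P   [E ::= P]
P-P ⇒ D-P   [P ::= D]
D-P ⇒ i-P   [D ::= i]
i-P ⇒ i-D   [P ::= D]
i-D ⇒ i-i   [D ::= i]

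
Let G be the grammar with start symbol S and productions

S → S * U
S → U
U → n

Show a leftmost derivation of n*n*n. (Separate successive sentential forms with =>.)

S => S*U => S*U*U => U*U*U => n*U*U => n*n*U => n*n*n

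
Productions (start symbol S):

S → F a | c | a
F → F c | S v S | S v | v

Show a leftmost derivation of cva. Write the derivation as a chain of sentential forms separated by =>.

S=>Fa=>Sva=>cva

S => Fa   [S → F a]
Fa => Sva   [F → S v]
Sva => cva   [S → c]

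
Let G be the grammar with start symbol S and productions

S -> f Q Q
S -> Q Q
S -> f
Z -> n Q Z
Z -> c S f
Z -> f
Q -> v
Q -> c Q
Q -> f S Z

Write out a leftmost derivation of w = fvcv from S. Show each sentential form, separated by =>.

S => fQQ => fvQ => fvcQ => fvcv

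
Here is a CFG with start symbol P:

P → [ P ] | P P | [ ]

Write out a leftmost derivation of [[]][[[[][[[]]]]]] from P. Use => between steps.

P => PP   [P → P P]
PP => [P]P   [P → [ P ]]
[P]P => [[]]P   [P → [ ]]
[[]]P => [[]][P]   [P → [ P ]]
[[]][P] => [[]][[P]]   [P → [ P ]]
[[]][[P]] => [[]][[[P]]]   [P → [ P ]]
[[]][[[P]]] => [[]][[[PP]]]   [P → P P]
[[]][[[PP]]] => [[]][[[[]P]]]   [P → [ ]]
[[]][[[[]P]]] => [[]][[[[][P]]]]   [P → [ P ]]
[[]][[[[][P]]]] => [[]][[[[][[P]]]]]   [P → [ P ]]
[[]][[[[][[P]]]]] => [[]][[[[][[[]]]]]]   [P → [ ]]

P => PP => [P]P => [[]]P => [[]][P] => [[]][[P]] => [[]][[[P]]] => [[]][[[PP]]] => [[]][[[[]P]]] => [[]][[[[][P]]]] => [[]][[[[][[P]]]]] => [[]][[[[][[[]]]]]]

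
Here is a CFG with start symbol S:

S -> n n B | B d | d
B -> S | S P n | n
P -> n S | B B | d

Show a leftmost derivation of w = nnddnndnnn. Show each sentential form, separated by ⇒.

S ⇒ nnB   [S -> n n B]
nnB ⇒ nnSPn   [B -> S P n]
nnSPn ⇒ nndPn   [S -> d]
nndPn ⇒ nndBBn   [P -> B B]
nndBBn ⇒ nndSPnBn   [B -> S P n]
nndSPnBn ⇒ nnddPnBn   [S -> d]
nnddPnBn ⇒ nnddBBnBn   [P -> B B]
nnddBBnBn ⇒ nnddnBnBn   [B -> n]
nnddnBnBn ⇒ nnddnSnBn   [B -> S]
nnddnSnBn ⇒ nnddnBdnBn   [S -> B d]
nnddnBdnBn ⇒ nnddnndnBn   [B -> n]
nnddnndnBn ⇒ nnddnndnnn   [B -> n]

S ⇒ nnB ⇒ nnSPn ⇒ nndPn ⇒ nndBBn ⇒ nndSPnBn ⇒ nnddPnBn ⇒ nnddBBnBn ⇒ nnddnBnBn ⇒ nnddnSnBn ⇒ nnddnBdnBn ⇒ nnddnndnBn ⇒ nnddnndnnn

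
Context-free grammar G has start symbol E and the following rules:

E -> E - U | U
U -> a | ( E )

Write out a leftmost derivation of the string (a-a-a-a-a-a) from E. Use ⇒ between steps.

E ⇒ U   [E -> U]
U ⇒ (E)   [U -> ( E )]
(E) ⇒ (E-U)   [E -> E - U]
(E-U) ⇒ (E-U-U)   [E -> E - U]
(E-U-U) ⇒ (E-U-U-U)   [E -> E - U]
(E-U-U-U) ⇒ (E-U-U-U-U)   [E -> E - U]
(E-U-U-U-U) ⇒ (E-U-U-U-U-U)   [E -> E - U]
(E-U-U-U-U-U) ⇒ (U-U-U-U-U-U)   [E -> U]
(U-U-U-U-U-U) ⇒ (a-U-U-U-U-U)   [U -> a]
(a-U-U-U-U-U) ⇒ (a-a-U-U-U-U)   [U -> a]
(a-a-U-U-U-U) ⇒ (a-a-a-U-U-U)   [U -> a]
(a-a-a-U-U-U) ⇒ (a-a-a-a-U-U)   [U -> a]
(a-a-a-a-U-U) ⇒ (a-a-a-a-a-U)   [U -> a]
(a-a-a-a-a-U) ⇒ (a-a-a-a-a-a)   [U -> a]

E ⇒ U ⇒ (E) ⇒ (E-U) ⇒ (E-U-U) ⇒ (E-U-U-U) ⇒ (E-U-U-U-U) ⇒ (E-U-U-U-U-U) ⇒ (U-U-U-U-U-U) ⇒ (a-U-U-U-U-U) ⇒ (a-a-U-U-U-U) ⇒ (a-a-a-U-U-U) ⇒ (a-a-a-a-U-U) ⇒ (a-a-a-a-a-U) ⇒ (a-a-a-a-a-a)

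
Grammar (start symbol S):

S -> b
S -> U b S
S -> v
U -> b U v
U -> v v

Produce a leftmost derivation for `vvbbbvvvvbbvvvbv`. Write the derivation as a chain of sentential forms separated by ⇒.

S ⇒ UbS ⇒ vvbS ⇒ vvbUbS ⇒ vvbbUvbS ⇒ vvbbbUvvbS ⇒ vvbbbvvvvbS ⇒ vvbbbvvvvbUbS ⇒ vvbbbvvvvbbUvbS ⇒ vvbbbvvvvbbvvvbS ⇒ vvbbbvvvvbbvvvbv

S ⇒ UbS   [S -> U b S]
UbS ⇒ vvbS   [U -> v v]
vvbS ⇒ vvbUbS   [S -> U b S]
vvbUbS ⇒ vvbbUvbS   [U -> b U v]
vvbbUvbS ⇒ vvbbbUvvbS   [U -> b U v]
vvbbbUvvbS ⇒ vvbbbvvvvbS   [U -> v v]
vvbbbvvvvbS ⇒ vvbbbvvvvbUbS   [S -> U b S]
vvbbbvvvvbUbS ⇒ vvbbbvvvvbbUvbS   [U -> b U v]
vvbbbvvvvbbUvbS ⇒ vvbbbvvvvbbvvvbS   [U -> v v]
vvbbbvvvvbbvvvbS ⇒ vvbbbvvvvbbvvvbv   [S -> v]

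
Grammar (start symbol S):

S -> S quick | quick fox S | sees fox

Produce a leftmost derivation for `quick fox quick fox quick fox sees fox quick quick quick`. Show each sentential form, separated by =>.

S => quick fox S => quick fox quick fox S => quick fox quick fox quick fox S => quick fox quick fox quick fox S quick => quick fox quick fox quick fox S quick quick => quick fox quick fox quick fox S quick quick quick => quick fox quick fox quick fox sees fox quick quick quick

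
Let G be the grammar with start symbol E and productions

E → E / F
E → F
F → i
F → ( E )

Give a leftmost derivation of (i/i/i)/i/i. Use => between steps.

E => E/F   [E → E / F]
E/F => E/F/F   [E → E / F]
E/F/F => F/F/F   [E → F]
F/F/F => (E)/F/F   [F → ( E )]
(E)/F/F => (E/F)/F/F   [E → E / F]
(E/F)/F/F => (E/F/F)/F/F   [E → E / F]
(E/F/F)/F/F => (F/F/F)/F/F   [E → F]
(F/F/F)/F/F => (i/F/F)/F/F   [F → i]
(i/F/F)/F/F => (i/i/F)/F/F   [F → i]
(i/i/F)/F/F => (i/i/i)/F/F   [F → i]
(i/i/i)/F/F => (i/i/i)/i/F   [F → i]
(i/i/i)/i/F => (i/i/i)/i/i   [F → i]

E => E/F => E/F/F => F/F/F => (E)/F/F => (E/F)/F/F => (E/F/F)/F/F => (F/F/F)/F/F => (i/F/F)/F/F => (i/i/F)/F/F => (i/i/i)/F/F => (i/i/i)/i/F => (i/i/i)/i/i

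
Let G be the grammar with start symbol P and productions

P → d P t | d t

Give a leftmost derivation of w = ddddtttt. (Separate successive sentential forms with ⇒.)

P⇒dPt⇒ddPtt⇒dddPttt⇒ddddtttt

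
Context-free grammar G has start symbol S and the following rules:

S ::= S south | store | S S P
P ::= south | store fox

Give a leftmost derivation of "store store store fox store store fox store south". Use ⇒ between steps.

S ⇒ S S P   [S ::= S S P]
S S P ⇒ S S P S P   [S ::= S S P]
S S P S P ⇒ S S P S P S P   [S ::= S S P]
S S P S P S P ⇒ store S P S P S P   [S ::= store]
store S P S P S P ⇒ store store P S P S P   [S ::= store]
store store P S P S P ⇒ store store store fox S P S P   [P ::= store fox]
store store store fox S P S P ⇒ store store store fox store P S P   [S ::= store]
store store store fox store P S P ⇒ store store store fox store store fox S P   [P ::= store fox]
store store store fox store store fox S P ⇒ store store store fox store store fox store P   [S ::= store]
store store store fox store store fox store P ⇒ store store store fox store store fox store south   [P ::= south]

S ⇒ S S P ⇒ S S P S P ⇒ S S P S P S P ⇒ store S P S P S P ⇒ store store P S P S P ⇒ store store store fox S P S P ⇒ store store store fox store P S P ⇒ store store store fox store store fox S P ⇒ store store store fox store store fox store P ⇒ store store store fox store store fox store south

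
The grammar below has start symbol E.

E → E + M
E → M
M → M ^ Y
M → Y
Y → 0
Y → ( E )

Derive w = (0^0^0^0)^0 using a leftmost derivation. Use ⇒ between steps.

E ⇒ M ⇒ M^Y ⇒ Y^Y ⇒ (E)^Y ⇒ (M)^Y ⇒ (M^Y)^Y ⇒ (M^Y^Y)^Y ⇒ (M^Y^Y^Y)^Y ⇒ (Y^Y^Y^Y)^Y ⇒ (0^Y^Y^Y)^Y ⇒ (0^0^Y^Y)^Y ⇒ (0^0^0^Y)^Y ⇒ (0^0^0^0)^Y ⇒ (0^0^0^0)^0

E ⇒ M   [E → M]
M ⇒ M^Y   [M → M ^ Y]
M^Y ⇒ Y^Y   [M → Y]
Y^Y ⇒ (E)^Y   [Y → ( E )]
(E)^Y ⇒ (M)^Y   [E → M]
(M)^Y ⇒ (M^Y)^Y   [M → M ^ Y]
(M^Y)^Y ⇒ (M^Y^Y)^Y   [M → M ^ Y]
(M^Y^Y)^Y ⇒ (M^Y^Y^Y)^Y   [M → M ^ Y]
(M^Y^Y^Y)^Y ⇒ (Y^Y^Y^Y)^Y   [M → Y]
(Y^Y^Y^Y)^Y ⇒ (0^Y^Y^Y)^Y   [Y → 0]
(0^Y^Y^Y)^Y ⇒ (0^0^Y^Y)^Y   [Y → 0]
(0^0^Y^Y)^Y ⇒ (0^0^0^Y)^Y   [Y → 0]
(0^0^0^Y)^Y ⇒ (0^0^0^0)^Y   [Y → 0]
(0^0^0^0)^Y ⇒ (0^0^0^0)^0   [Y → 0]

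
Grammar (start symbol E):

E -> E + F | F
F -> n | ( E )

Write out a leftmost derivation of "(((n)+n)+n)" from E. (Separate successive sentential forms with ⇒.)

E ⇒ F ⇒ (E) ⇒ (E+F) ⇒ (F+F) ⇒ ((E)+F) ⇒ ((E+F)+F) ⇒ ((F+F)+F) ⇒ (((E)+F)+F) ⇒ (((F)+F)+F) ⇒ (((n)+F)+F) ⇒ (((n)+n)+F) ⇒ (((n)+n)+n)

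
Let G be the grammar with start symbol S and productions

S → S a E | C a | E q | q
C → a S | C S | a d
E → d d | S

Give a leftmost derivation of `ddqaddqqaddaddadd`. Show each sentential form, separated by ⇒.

S ⇒ SaE ⇒ SaEaE ⇒ EqaEaE ⇒ ddqaEaE ⇒ ddqaSaE ⇒ ddqaSaEaE ⇒ ddqaSaEaEaE ⇒ ddqaEqaEaEaE ⇒ ddqaSqaEaEaE ⇒ ddqaEqqaEaEaE ⇒ ddqaddqqaEaEaE ⇒ ddqaddqqaddaEaE ⇒ ddqaddqqaddaddaE ⇒ ddqaddqqaddaddadd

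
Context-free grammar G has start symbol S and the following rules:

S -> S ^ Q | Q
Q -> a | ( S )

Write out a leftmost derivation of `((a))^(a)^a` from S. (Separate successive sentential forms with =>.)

S => S^Q   [S -> S ^ Q]
S^Q => S^Q^Q   [S -> S ^ Q]
S^Q^Q => Q^Q^Q   [S -> Q]
Q^Q^Q => (S)^Q^Q   [Q -> ( S )]
(S)^Q^Q => (Q)^Q^Q   [S -> Q]
(Q)^Q^Q => ((S))^Q^Q   [Q -> ( S )]
((S))^Q^Q => ((Q))^Q^Q   [S -> Q]
((Q))^Q^Q => ((a))^Q^Q   [Q -> a]
((a))^Q^Q => ((a))^(S)^Q   [Q -> ( S )]
((a))^(S)^Q => ((a))^(Q)^Q   [S -> Q]
((a))^(Q)^Q => ((a))^(a)^Q   [Q -> a]
((a))^(a)^Q => ((a))^(a)^a   [Q -> a]

S => S^Q => S^Q^Q => Q^Q^Q => (S)^Q^Q => (Q)^Q^Q => ((S))^Q^Q => ((Q))^Q^Q => ((a))^Q^Q => ((a))^(S)^Q => ((a))^(Q)^Q => ((a))^(a)^Q => ((a))^(a)^a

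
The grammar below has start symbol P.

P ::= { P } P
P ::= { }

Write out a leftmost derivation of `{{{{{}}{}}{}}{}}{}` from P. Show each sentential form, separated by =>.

P => {P}P   [P ::= { P } P]
{P}P => {{P}P}P   [P ::= { P } P]
{{P}P}P => {{{P}P}P}P   [P ::= { P } P]
{{{P}P}P}P => {{{{P}P}P}P}P   [P ::= { P } P]
{{{{P}P}P}P}P => {{{{{}}P}P}P}P   [P ::= { }]
{{{{{}}P}P}P}P => {{{{{}}{}}P}P}P   [P ::= { }]
{{{{{}}{}}P}P}P => {{{{{}}{}}{}}P}P   [P ::= { }]
{{{{{}}{}}{}}P}P => {{{{{}}{}}{}}{}}P   [P ::= { }]
{{{{{}}{}}{}}{}}P => {{{{{}}{}}{}}{}}{}   [P ::= { }]

P => {P}P => {{P}P}P => {{{P}P}P}P => {{{{P}P}P}P}P => {{{{{}}P}P}P}P => {{{{{}}{}}P}P}P => {{{{{}}{}}{}}P}P => {{{{{}}{}}{}}{}}P => {{{{{}}{}}{}}{}}{}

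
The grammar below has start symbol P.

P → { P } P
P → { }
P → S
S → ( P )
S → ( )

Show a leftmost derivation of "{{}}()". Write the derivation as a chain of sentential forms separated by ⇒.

P ⇒ {P}P ⇒ {{}}P ⇒ {{}}S ⇒ {{}}()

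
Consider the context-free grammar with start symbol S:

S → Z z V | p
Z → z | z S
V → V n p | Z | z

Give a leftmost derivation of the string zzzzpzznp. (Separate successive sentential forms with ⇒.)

S ⇒ ZzV   [S → Z z V]
ZzV ⇒ zSzV   [Z → z S]
zSzV ⇒ zZzVzV   [S → Z z V]
zZzVzV ⇒ zzzVzV   [Z → z]
zzzVzV ⇒ zzzZzV   [V → Z]
zzzZzV ⇒ zzzzSzV   [Z → z S]
zzzzSzV ⇒ zzzzpzV   [S → p]
zzzzpzV ⇒ zzzzpzVnp   [V → V n p]
zzzzpzVnp ⇒ zzzzpzznp   [V → z]

S⇒ZzV⇒zSzV⇒zZzVzV⇒zzzVzV⇒zzzZzV⇒zzzzSzV⇒zzzzpzV⇒zzzzpzVnp⇒zzzzpzznp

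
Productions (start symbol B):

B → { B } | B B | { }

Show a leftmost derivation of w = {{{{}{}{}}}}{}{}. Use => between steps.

B=>BB=>BBB=>{B}BB=>{{B}}BB=>{{{B}}}BB=>{{{BB}}}BB=>{{{BBB}}}BB=>{{{{}BB}}}BB=>{{{{}{}B}}}BB=>{{{{}{}{}}}}BB=>{{{{}{}{}}}}{}B=>{{{{}{}{}}}}{}{}

B => BB   [B → B B]
BB => BBB   [B → B B]
BBB => {B}BB   [B → { B }]
{B}BB => {{B}}BB   [B → { B }]
{{B}}BB => {{{B}}}BB   [B → { B }]
{{{B}}}BB => {{{BB}}}BB   [B → B B]
{{{BB}}}BB => {{{BBB}}}BB   [B → B B]
{{{BBB}}}BB => {{{{}BB}}}BB   [B → { }]
{{{{}BB}}}BB => {{{{}{}B}}}BB   [B → { }]
{{{{}{}B}}}BB => {{{{}{}{}}}}BB   [B → { }]
{{{{}{}{}}}}BB => {{{{}{}{}}}}{}B   [B → { }]
{{{{}{}{}}}}{}B => {{{{}{}{}}}}{}{}   [B → { }]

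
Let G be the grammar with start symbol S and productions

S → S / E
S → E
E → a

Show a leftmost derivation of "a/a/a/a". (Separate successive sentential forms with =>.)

S=>S/E=>S/E/E=>S/E/E/E=>E/E/E/E=>a/E/E/E=>a/a/E/E=>a/a/a/E=>a/a/a/a

S => S/E   [S → S / E]
S/E => S/E/E   [S → S / E]
S/E/E => S/E/E/E   [S → S / E]
S/E/E/E => E/E/E/E   [S → E]
E/E/E/E => a/E/E/E   [E → a]
a/E/E/E => a/a/E/E   [E → a]
a/a/E/E => a/a/a/E   [E → a]
a/a/a/E => a/a/a/a   [E → a]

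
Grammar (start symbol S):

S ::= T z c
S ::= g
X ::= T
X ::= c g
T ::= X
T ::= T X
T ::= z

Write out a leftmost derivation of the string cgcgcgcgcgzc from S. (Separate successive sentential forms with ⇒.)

S ⇒ Tzc   [S ::= T z c]
Tzc ⇒ TXzc   [T ::= T X]
TXzc ⇒ TXXzc   [T ::= T X]
TXXzc ⇒ TXXXzc   [T ::= T X]
TXXXzc ⇒ TXXXXzc   [T ::= T X]
TXXXXzc ⇒ XXXXXzc   [T ::= X]
XXXXXzc ⇒ cgXXXXzc   [X ::= c g]
cgXXXXzc ⇒ cgcgXXXzc   [X ::= c g]
cgcgXXXzc ⇒ cgcgcgXXzc   [X ::= c g]
cgcgcgXXzc ⇒ cgcgcgcgXzc   [X ::= c g]
cgcgcgcgXzc ⇒ cgcgcgcgcgzc   [X ::= c g]

S⇒Tzc⇒TXzc⇒TXXzc⇒TXXXzc⇒TXXXXzc⇒XXXXXzc⇒cgXXXXzc⇒cgcgXXXzc⇒cgcgcgXXzc⇒cgcgcgcgXzc⇒cgcgcgcgcgzc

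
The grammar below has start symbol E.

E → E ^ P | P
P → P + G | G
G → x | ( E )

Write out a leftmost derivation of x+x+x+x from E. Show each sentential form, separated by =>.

E => P => P+G => P+G+G => P+G+G+G => G+G+G+G => x+G+G+G => x+x+G+G => x+x+x+G => x+x+x+x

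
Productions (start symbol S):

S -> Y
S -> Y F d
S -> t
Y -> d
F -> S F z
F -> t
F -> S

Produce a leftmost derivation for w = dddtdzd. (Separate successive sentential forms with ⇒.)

S ⇒ YFd   [S -> Y F d]
YFd ⇒ dFd   [Y -> d]
dFd ⇒ dSFzd   [F -> S F z]
dSFzd ⇒ dYFzd   [S -> Y]
dYFzd ⇒ ddFzd   [Y -> d]
ddFzd ⇒ ddSzd   [F -> S]
ddSzd ⇒ ddYFdzd   [S -> Y F d]
ddYFdzd ⇒ dddFdzd   [Y -> d]
dddFdzd ⇒ dddSdzd   [F -> S]
dddSdzd ⇒ dddtdzd   [S -> t]

S ⇒ YFd ⇒ dFd ⇒ dSFzd ⇒ dYFzd ⇒ ddFzd ⇒ ddSzd ⇒ ddYFdzd ⇒ dddFdzd ⇒ dddSdzd ⇒ dddtdzd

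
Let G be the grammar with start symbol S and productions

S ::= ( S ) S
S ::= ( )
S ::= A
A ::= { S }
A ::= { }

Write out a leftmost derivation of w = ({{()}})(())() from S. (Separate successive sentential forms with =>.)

S => (S)S   [S ::= ( S ) S]
(S)S => (A)S   [S ::= A]
(A)S => ({S})S   [A ::= { S }]
({S})S => ({A})S   [S ::= A]
({A})S => ({{S}})S   [A ::= { S }]
({{S}})S => ({{()}})S   [S ::= ( )]
({{()}})S => ({{()}})(S)S   [S ::= ( S ) S]
({{()}})(S)S => ({{()}})(())S   [S ::= ( )]
({{()}})(())S => ({{()}})(())()   [S ::= ( )]

S => (S)S => (A)S => ({S})S => ({A})S => ({{S}})S => ({{()}})S => ({{()}})(S)S => ({{()}})(())S => ({{()}})(())()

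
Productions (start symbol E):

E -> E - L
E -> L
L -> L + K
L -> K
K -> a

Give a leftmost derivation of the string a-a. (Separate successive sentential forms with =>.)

E => E-L   [E -> E - L]
E-L => L-L   [E -> L]
L-L => K-L   [L -> K]
K-L => a-L   [K -> a]
a-L => a-K   [L -> K]
a-K => a-a   [K -> a]

E => E-L => L-L => K-L => a-L => a-K => a-a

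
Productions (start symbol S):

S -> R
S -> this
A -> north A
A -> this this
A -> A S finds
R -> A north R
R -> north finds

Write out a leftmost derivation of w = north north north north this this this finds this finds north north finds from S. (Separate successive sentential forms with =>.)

S => R => A north R => north A north R => north north A north R => north north A S finds north R => north north north A S finds north R => north north north A S finds S finds north R => north north north north A S finds S finds north R => north north north north this this S finds S finds north R => north north north north this this this finds S finds north R => north north north north this this this finds this finds north R => north north north north this this this finds this finds north north finds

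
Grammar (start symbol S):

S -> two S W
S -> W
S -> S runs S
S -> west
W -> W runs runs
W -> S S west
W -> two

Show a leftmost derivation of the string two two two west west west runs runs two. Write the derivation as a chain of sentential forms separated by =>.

S => two S W   [S -> two S W]
two S W => two two S W W   [S -> two S W]
two two S W W => two two W W W   [S -> W]
two two W W W => two two two W W   [W -> two]
two two two W W => two two two W runs runs W   [W -> W runs runs]
two two two W runs runs W => two two two S S west runs runs W   [W -> S S west]
two two two S S west runs runs W => two two two west S west runs runs W   [S -> west]
two two two west S west runs runs W => two two two west west west runs runs W   [S -> west]
two two two west west west runs runs W => two two two west west west runs runs two   [W -> two]

S => two S W => two two S W W => two two W W W => two two two W W => two two two W runs runs W => two two two S S west runs runs W => two two two west S west runs runs W => two two two west west west runs runs W => two two two west west west runs runs two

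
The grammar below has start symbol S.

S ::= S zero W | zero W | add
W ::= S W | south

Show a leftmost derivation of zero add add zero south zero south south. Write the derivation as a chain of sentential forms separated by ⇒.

S ⇒ zero W   [S ::= zero W]
zero W ⇒ zero S W   [W ::= S W]
zero S W ⇒ zero add W   [S ::= add]
zero add W ⇒ zero add S W   [W ::= S W]
zero add S W ⇒ zero add S zero W W   [S ::= S zero W]
zero add S zero W W ⇒ zero add S zero W zero W W   [S ::= S zero W]
zero add S zero W zero W W ⇒ zero add add zero W zero W W   [S ::= add]
zero add add zero W zero W W ⇒ zero add add zero south zero W W   [W ::= south]
zero add add zero south zero W W ⇒ zero add add zero south zero south W   [W ::= south]
zero add add zero south zero south W ⇒ zero add add zero south zero south south   [W ::= south]

S ⇒ zero W ⇒ zero S W ⇒ zero add W ⇒ zero add S W ⇒ zero add S zero W W ⇒ zero add S zero W zero W W ⇒ zero add add zero W zero W W ⇒ zero add add zero south zero W W ⇒ zero add add zero south zero south W ⇒ zero add add zero south zero south south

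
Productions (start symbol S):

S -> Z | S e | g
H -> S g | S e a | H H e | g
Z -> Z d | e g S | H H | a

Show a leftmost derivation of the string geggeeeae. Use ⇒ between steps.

S ⇒ Se   [S -> S e]
Se ⇒ Ze   [S -> Z]
Ze ⇒ HHe   [Z -> H H]
HHe ⇒ gHe   [H -> g]
gHe ⇒ gSeae   [H -> S e a]
gSeae ⇒ gSeeae   [S -> S e]
gSeeae ⇒ gZeeae   [S -> Z]
gZeeae ⇒ gegSeeae   [Z -> e g S]
gegSeeae ⇒ gegSeeeae   [S -> S e]
gegSeeeae ⇒ geggeeeae   [S -> g]

S ⇒ Se ⇒ Ze ⇒ HHe ⇒ gHe ⇒ gSeae ⇒ gSeeae ⇒ gZeeae ⇒ gegSeeae ⇒ gegSeeeae ⇒ geggeeeae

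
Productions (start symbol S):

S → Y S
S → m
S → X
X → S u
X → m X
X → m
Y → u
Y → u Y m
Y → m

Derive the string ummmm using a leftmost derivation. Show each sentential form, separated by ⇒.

S ⇒ YS   [S → Y S]
YS ⇒ uYmS   [Y → u Y m]
uYmS ⇒ ummS   [Y → m]
ummS ⇒ ummX   [S → X]
ummX ⇒ ummmX   [X → m X]
ummmX ⇒ ummmm   [X → m]

S ⇒ YS ⇒ uYmS ⇒ ummS ⇒ ummX ⇒ ummmX ⇒ ummmm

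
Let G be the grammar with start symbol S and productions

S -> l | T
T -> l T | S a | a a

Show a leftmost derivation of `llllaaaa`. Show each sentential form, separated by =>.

S => T => Sa => Ta => lTa => llTa => lllTa => lllSaa => lllTaa => llllTaa => llllaaaa

S => T   [S -> T]
T => Sa   [T -> S a]
Sa => Ta   [S -> T]
Ta => lTa   [T -> l T]
lTa => llTa   [T -> l T]
llTa => lllTa   [T -> l T]
lllTa => lllSaa   [T -> S a]
lllSaa => lllTaa   [S -> T]
lllTaa => llllTaa   [T -> l T]
llllTaa => llllaaaa   [T -> a a]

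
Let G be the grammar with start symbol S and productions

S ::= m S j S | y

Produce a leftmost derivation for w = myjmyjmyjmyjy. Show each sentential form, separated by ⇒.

S ⇒ mSjS   [S ::= m S j S]
mSjS ⇒ myjS   [S ::= y]
myjS ⇒ myjmSjS   [S ::= m S j S]
myjmSjS ⇒ myjmyjS   [S ::= y]
myjmyjS ⇒ myjmyjmSjS   [S ::= m S j S]
myjmyjmSjS ⇒ myjmyjmyjS   [S ::= y]
myjmyjmyjS ⇒ myjmyjmyjmSjS   [S ::= m S j S]
myjmyjmyjmSjS ⇒ myjmyjmyjmyjS   [S ::= y]
myjmyjmyjmyjS ⇒ myjmyjmyjmyjy   [S ::= y]

S ⇒ mSjS ⇒ myjS ⇒ myjmSjS ⇒ myjmyjS ⇒ myjmyjmSjS ⇒ myjmyjmyjS ⇒ myjmyjmyjmSjS ⇒ myjmyjmyjmyjS ⇒ myjmyjmyjmyjy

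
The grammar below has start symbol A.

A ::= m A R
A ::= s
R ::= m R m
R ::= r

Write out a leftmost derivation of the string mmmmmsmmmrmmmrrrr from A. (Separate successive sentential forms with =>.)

A=>mAR=>mmARR=>mmmARRR=>mmmmARRRR=>mmmmmARRRRR=>mmmmmsRRRRR=>mmmmmsmRmRRRR=>mmmmmsmmRmmRRRR=>mmmmmsmmmRmmmRRRR=>mmmmmsmmmrmmmRRRR=>mmmmmsmmmrmmmrRRR=>mmmmmsmmmrmmmrrRR=>mmmmmsmmmrmmmrrrR=>mmmmmsmmmrmmmrrrr

A => mAR   [A ::= m A R]
mAR => mmARR   [A ::= m A R]
mmARR => mmmARRR   [A ::= m A R]
mmmARRR => mmmmARRRR   [A ::= m A R]
mmmmARRRR => mmmmmARRRRR   [A ::= m A R]
mmmmmARRRRR => mmmmmsRRRRR   [A ::= s]
mmmmmsRRRRR => mmmmmsmRmRRRR   [R ::= m R m]
mmmmmsmRmRRRR => mmmmmsmmRmmRRRR   [R ::= m R m]
mmmmmsmmRmmRRRR => mmmmmsmmmRmmmRRRR   [R ::= m R m]
mmmmmsmmmRmmmRRRR => mmmmmsmmmrmmmRRRR   [R ::= r]
mmmmmsmmmrmmmRRRR => mmmmmsmmmrmmmrRRR   [R ::= r]
mmmmmsmmmrmmmrRRR => mmmmmsmmmrmmmrrRR   [R ::= r]
mmmmmsmmmrmmmrrRR => mmmmmsmmmrmmmrrrR   [R ::= r]
mmmmmsmmmrmmmrrrR => mmmmmsmmmrmmmrrrr   [R ::= r]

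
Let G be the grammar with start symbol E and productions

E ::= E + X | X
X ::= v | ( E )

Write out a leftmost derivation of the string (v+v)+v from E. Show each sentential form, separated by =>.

E=>E+X=>X+X=>(E)+X=>(E+X)+X=>(X+X)+X=>(v+X)+X=>(v+v)+X=>(v+v)+v

E => E+X   [E ::= E + X]
E+X => X+X   [E ::= X]
X+X => (E)+X   [X ::= ( E )]
(E)+X => (E+X)+X   [E ::= E + X]
(E+X)+X => (X+X)+X   [E ::= X]
(X+X)+X => (v+X)+X   [X ::= v]
(v+X)+X => (v+v)+X   [X ::= v]
(v+v)+X => (v+v)+v   [X ::= v]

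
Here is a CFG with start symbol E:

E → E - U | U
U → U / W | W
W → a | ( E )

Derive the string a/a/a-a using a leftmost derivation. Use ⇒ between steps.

E⇒E-U⇒U-U⇒U/W-U⇒U/W/W-U⇒W/W/W-U⇒a/W/W-U⇒a/a/W-U⇒a/a/a-U⇒a/a/a-W⇒a/a/a-a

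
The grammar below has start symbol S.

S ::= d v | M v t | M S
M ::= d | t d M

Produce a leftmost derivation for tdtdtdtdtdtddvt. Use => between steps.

S => Mvt => tdMvt => tdtdMvt => tdtdtdMvt => tdtdtdtdMvt => tdtdtdtdtdMvt => tdtdtdtdtdtdMvt => tdtdtdtdtdtddvt

S => Mvt   [S ::= M v t]
Mvt => tdMvt   [M ::= t d M]
tdMvt => tdtdMvt   [M ::= t d M]
tdtdMvt => tdtdtdMvt   [M ::= t d M]
tdtdtdMvt => tdtdtdtdMvt   [M ::= t d M]
tdtdtdtdMvt => tdtdtdtdtdMvt   [M ::= t d M]
tdtdtdtdtdMvt => tdtdtdtdtdtdMvt   [M ::= t d M]
tdtdtdtdtdtdMvt => tdtdtdtdtdtddvt   [M ::= d]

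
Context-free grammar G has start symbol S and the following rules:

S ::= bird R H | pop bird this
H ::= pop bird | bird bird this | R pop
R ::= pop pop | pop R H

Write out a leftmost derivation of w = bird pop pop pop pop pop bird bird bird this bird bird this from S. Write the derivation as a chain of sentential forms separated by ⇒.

S ⇒ bird R H ⇒ bird pop R H H ⇒ bird pop pop R H H H ⇒ bird pop pop pop pop H H H ⇒ bird pop pop pop pop pop bird H H ⇒ bird pop pop pop pop pop bird bird bird this H ⇒ bird pop pop pop pop pop bird bird bird this bird bird this

S ⇒ bird R H   [S ::= bird R H]
bird R H ⇒ bird pop R H H   [R ::= pop R H]
bird pop R H H ⇒ bird pop pop R H H H   [R ::= pop R H]
bird pop pop R H H H ⇒ bird pop pop pop pop H H H   [R ::= pop pop]
bird pop pop pop pop H H H ⇒ bird pop pop pop pop pop bird H H   [H ::= pop bird]
bird pop pop pop pop pop bird H H ⇒ bird pop pop pop pop pop bird bird bird this H   [H ::= bird bird this]
bird pop pop pop pop pop bird bird bird this H ⇒ bird pop pop pop pop pop bird bird bird this bird bird this   [H ::= bird bird this]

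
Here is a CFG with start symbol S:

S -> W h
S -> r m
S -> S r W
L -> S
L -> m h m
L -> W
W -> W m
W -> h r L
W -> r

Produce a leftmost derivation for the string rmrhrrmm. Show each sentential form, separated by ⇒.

S ⇒ SrW   [S -> S r W]
SrW ⇒ rmrW   [S -> r m]
rmrW ⇒ rmrWm   [W -> W m]
rmrWm ⇒ rmrWmm   [W -> W m]
rmrWmm ⇒ rmrhrLmm   [W -> h r L]
rmrhrLmm ⇒ rmrhrWmm   [L -> W]
rmrhrWmm ⇒ rmrhrrmm   [W -> r]

S ⇒ SrW ⇒ rmrW ⇒ rmrWm ⇒ rmrWmm ⇒ rmrhrLmm ⇒ rmrhrWmm ⇒ rmrhrrmm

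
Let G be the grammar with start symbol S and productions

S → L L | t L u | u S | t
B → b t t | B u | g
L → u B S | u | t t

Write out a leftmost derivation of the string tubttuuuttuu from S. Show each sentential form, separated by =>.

S=>tLu=>tuBSu=>tuBuSu=>tuBuuSu=>tuBuuuSu=>tubttuuuSu=>tubttuuuLLu=>tubttuuuttLu=>tubttuuuttuu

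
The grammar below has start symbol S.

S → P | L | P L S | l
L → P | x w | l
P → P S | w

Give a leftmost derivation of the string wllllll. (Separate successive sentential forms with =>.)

S=>P=>PS=>PSS=>PSSS=>PSSSS=>PSSSSS=>PSSSSSS=>wSSSSSS=>wlSSSSS=>wllSSSS=>wlllSSS=>wllllSS=>wlllllS=>wllllll

S => P   [S → P]
P => PS   [P → P S]
PS => PSS   [P → P S]
PSS => PSSS   [P → P S]
PSSS => PSSSS   [P → P S]
PSSSS => PSSSSS   [P → P S]
PSSSSS => PSSSSSS   [P → P S]
PSSSSSS => wSSSSSS   [P → w]
wSSSSSS => wlSSSSS   [S → l]
wlSSSSS => wllSSSS   [S → l]
wllSSSS => wlllSSS   [S → l]
wlllSSS => wllllSS   [S → l]
wllllSS => wlllllS   [S → l]
wlllllS => wllllll   [S → l]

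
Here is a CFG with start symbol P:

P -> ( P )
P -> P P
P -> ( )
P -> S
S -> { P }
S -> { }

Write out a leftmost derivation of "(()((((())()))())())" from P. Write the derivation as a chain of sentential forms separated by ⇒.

P ⇒ (P)   [P -> ( P )]
(P) ⇒ (PP)   [P -> P P]
(PP) ⇒ (PPP)   [P -> P P]
(PPP) ⇒ (()PP)   [P -> ( )]
(()PP) ⇒ (()(P)P)   [P -> ( P )]
(()(P)P) ⇒ (()(PP)P)   [P -> P P]
(()(PP)P) ⇒ (()((P)P)P)   [P -> ( P )]
(()((P)P)P) ⇒ (()(((P))P)P)   [P -> ( P )]
(()(((P))P)P) ⇒ (()(((PP))P)P)   [P -> P P]
(()(((PP))P)P) ⇒ (()((((P)P))P)P)   [P -> ( P )]
(()((((P)P))P)P) ⇒ (()((((())P))P)P)   [P -> ( )]
(()((((())P))P)P) ⇒ (()((((())()))P)P)   [P -> ( )]
(()((((())()))P)P) ⇒ (()((((())()))())P)   [P -> ( )]
(()((((())()))())P) ⇒ (()((((())()))())())   [P -> ( )]

P⇒(P)⇒(PP)⇒(PPP)⇒(()PP)⇒(()(P)P)⇒(()(PP)P)⇒(()((P)P)P)⇒(()(((P))P)P)⇒(()(((PP))P)P)⇒(()((((P)P))P)P)⇒(()((((())P))P)P)⇒(()((((())()))P)P)⇒(()((((())()))())P)⇒(()((((())()))())())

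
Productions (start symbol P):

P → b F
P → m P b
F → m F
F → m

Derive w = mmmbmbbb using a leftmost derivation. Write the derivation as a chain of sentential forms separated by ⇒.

P ⇒ mPb   [P → m P b]
mPb ⇒ mmPbb   [P → m P b]
mmPbb ⇒ mmmPbbb   [P → m P b]
mmmPbbb ⇒ mmmbFbbb   [P → b F]
mmmbFbbb ⇒ mmmbmbbb   [F → m]

P⇒mPb⇒mmPbb⇒mmmPbbb⇒mmmbFbbb⇒mmmbmbbb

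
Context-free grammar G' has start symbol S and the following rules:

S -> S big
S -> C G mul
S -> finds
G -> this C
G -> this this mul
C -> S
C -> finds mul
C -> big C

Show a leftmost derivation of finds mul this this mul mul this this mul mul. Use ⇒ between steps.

S ⇒ C G mul ⇒ S G mul ⇒ C G mul G mul ⇒ finds mul G mul G mul ⇒ finds mul this this mul mul G mul ⇒ finds mul this this mul mul this this mul mul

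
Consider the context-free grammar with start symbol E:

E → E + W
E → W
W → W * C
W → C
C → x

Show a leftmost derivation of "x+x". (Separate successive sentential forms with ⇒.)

E ⇒ E+W   [E → E + W]
E+W ⇒ W+W   [E → W]
W+W ⇒ C+W   [W → C]
C+W ⇒ x+W   [C → x]
x+W ⇒ x+C   [W → C]
x+C ⇒ x+x   [C → x]

E ⇒ E+W ⇒ W+W ⇒ C+W ⇒ x+W ⇒ x+C ⇒ x+x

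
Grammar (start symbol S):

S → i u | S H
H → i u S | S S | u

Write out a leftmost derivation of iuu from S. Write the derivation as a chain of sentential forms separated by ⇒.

S ⇒ SH   [S → S H]
SH ⇒ iuH   [S → i u]
iuH ⇒ iuu   [H → u]

S ⇒ SH ⇒ iuH ⇒ iuu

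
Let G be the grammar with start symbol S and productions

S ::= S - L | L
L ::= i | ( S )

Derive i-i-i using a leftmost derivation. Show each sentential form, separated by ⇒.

S⇒S-L⇒S-L-L⇒L-L-L⇒i-L-L⇒i-i-L⇒i-i-i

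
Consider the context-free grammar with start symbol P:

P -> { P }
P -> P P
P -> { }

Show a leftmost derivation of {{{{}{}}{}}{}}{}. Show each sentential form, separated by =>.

P=>PP=>{P}P=>{PP}P=>{{P}P}P=>{{PP}P}P=>{{{P}P}P}P=>{{{PP}P}P}P=>{{{{}P}P}P}P=>{{{{}{}}P}P}P=>{{{{}{}}{}}P}P=>{{{{}{}}{}}{}}P=>{{{{}{}}{}}{}}{}

P => PP   [P -> P P]
PP => {P}P   [P -> { P }]
{P}P => {PP}P   [P -> P P]
{PP}P => {{P}P}P   [P -> { P }]
{{P}P}P => {{PP}P}P   [P -> P P]
{{PP}P}P => {{{P}P}P}P   [P -> { P }]
{{{P}P}P}P => {{{PP}P}P}P   [P -> P P]
{{{PP}P}P}P => {{{{}P}P}P}P   [P -> { }]
{{{{}P}P}P}P => {{{{}{}}P}P}P   [P -> { }]
{{{{}{}}P}P}P => {{{{}{}}{}}P}P   [P -> { }]
{{{{}{}}{}}P}P => {{{{}{}}{}}{}}P   [P -> { }]
{{{{}{}}{}}{}}P => {{{{}{}}{}}{}}{}   [P -> { }]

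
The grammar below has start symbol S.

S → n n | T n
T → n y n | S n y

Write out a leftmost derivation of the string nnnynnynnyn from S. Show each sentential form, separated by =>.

S => Tn   [S → T n]
Tn => Snyn   [T → S n y]
Snyn => Tnnyn   [S → T n]
Tnnyn => Snynnyn   [T → S n y]
Snynnyn => Tnnynnyn   [S → T n]
Tnnynnyn => Snynnynnyn   [T → S n y]
Snynnynnyn => nnnynnynnyn   [S → n n]

S=>Tn=>Snyn=>Tnnyn=>Snynnyn=>Tnnynnyn=>Snynnynnyn=>nnnynnynnyn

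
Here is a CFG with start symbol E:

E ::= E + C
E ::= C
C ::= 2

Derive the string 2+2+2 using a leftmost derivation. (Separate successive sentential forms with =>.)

E => E+C => E+C+C => C+C+C => 2+C+C => 2+2+C => 2+2+2

E => E+C   [E ::= E + C]
E+C => E+C+C   [E ::= E + C]
E+C+C => C+C+C   [E ::= C]
C+C+C => 2+C+C   [C ::= 2]
2+C+C => 2+2+C   [C ::= 2]
2+2+C => 2+2+2   [C ::= 2]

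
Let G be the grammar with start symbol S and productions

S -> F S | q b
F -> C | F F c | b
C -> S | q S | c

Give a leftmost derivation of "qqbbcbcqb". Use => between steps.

S => FS => FFcS => FFcFcS => CFcFcS => qSFcFcS => qqbFcFcS => qqbbcFcS => qqbbcbcS => qqbbcbcqb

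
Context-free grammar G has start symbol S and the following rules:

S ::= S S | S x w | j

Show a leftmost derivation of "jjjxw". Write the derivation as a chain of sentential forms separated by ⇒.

S ⇒ Sxw ⇒ SSxw ⇒ SSSxw ⇒ jSSxw ⇒ jjSxw ⇒ jjjxw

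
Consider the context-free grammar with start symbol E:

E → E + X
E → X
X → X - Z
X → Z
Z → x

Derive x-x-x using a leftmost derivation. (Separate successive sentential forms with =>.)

E => X   [E → X]
X => X-Z   [X → X - Z]
X-Z => X-Z-Z   [X → X - Z]
X-Z-Z => Z-Z-Z   [X → Z]
Z-Z-Z => x-Z-Z   [Z → x]
x-Z-Z => x-x-Z   [Z → x]
x-x-Z => x-x-x   [Z → x]

E=>X=>X-Z=>X-Z-Z=>Z-Z-Z=>x-Z-Z=>x-x-Z=>x-x-x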